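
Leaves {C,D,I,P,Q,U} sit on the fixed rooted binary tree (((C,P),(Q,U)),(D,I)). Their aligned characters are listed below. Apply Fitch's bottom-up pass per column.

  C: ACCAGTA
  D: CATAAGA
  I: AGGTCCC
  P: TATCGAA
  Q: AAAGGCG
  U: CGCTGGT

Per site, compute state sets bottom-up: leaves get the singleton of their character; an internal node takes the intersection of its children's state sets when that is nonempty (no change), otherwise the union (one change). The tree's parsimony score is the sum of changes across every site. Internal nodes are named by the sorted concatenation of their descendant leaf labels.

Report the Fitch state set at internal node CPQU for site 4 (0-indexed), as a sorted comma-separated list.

CP@0: {A} ∪ {T} = {A,T} (union, +1)
QU@0: {A} ∪ {C} = {A,C} (union, +1)
CPQU@0: {A,T} ∩ {A,C} = {A} (intersection, +0)
DI@0: {C} ∪ {A} = {A,C} (union, +1)
CDIPQU@0: {A} ∩ {A,C} = {A} (intersection, +0)
CP@1: {C} ∪ {A} = {A,C} (union, +1)
QU@1: {A} ∪ {G} = {A,G} (union, +1)
CPQU@1: {A,C} ∩ {A,G} = {A} (intersection, +0)
DI@1: {A} ∪ {G} = {A,G} (union, +1)
CDIPQU@1: {A} ∩ {A,G} = {A} (intersection, +0)
CP@2: {C} ∪ {T} = {C,T} (union, +1)
QU@2: {A} ∪ {C} = {A,C} (union, +1)
CPQU@2: {C,T} ∩ {A,C} = {C} (intersection, +0)
DI@2: {T} ∪ {G} = {G,T} (union, +1)
CDIPQU@2: {C} ∪ {G,T} = {C,G,T} (union, +1)
CP@3: {A} ∪ {C} = {A,C} (union, +1)
QU@3: {G} ∪ {T} = {G,T} (union, +1)
CPQU@3: {A,C} ∪ {G,T} = {A,C,G,T} (union, +1)
DI@3: {A} ∪ {T} = {A,T} (union, +1)
CDIPQU@3: {A,C,G,T} ∩ {A,T} = {A,T} (intersection, +0)
CP@4: {G} ∩ {G} = {G} (intersection, +0)
QU@4: {G} ∩ {G} = {G} (intersection, +0)
CPQU@4: {G} ∩ {G} = {G} (intersection, +0)
DI@4: {A} ∪ {C} = {A,C} (union, +1)
CDIPQU@4: {G} ∪ {A,C} = {A,C,G} (union, +1)
CP@5: {T} ∪ {A} = {A,T} (union, +1)
QU@5: {C} ∪ {G} = {C,G} (union, +1)
CPQU@5: {A,T} ∪ {C,G} = {A,C,G,T} (union, +1)
DI@5: {G} ∪ {C} = {C,G} (union, +1)
CDIPQU@5: {A,C,G,T} ∩ {C,G} = {C,G} (intersection, +0)
CP@6: {A} ∩ {A} = {A} (intersection, +0)
QU@6: {G} ∪ {T} = {G,T} (union, +1)
CPQU@6: {A} ∪ {G,T} = {A,G,T} (union, +1)
DI@6: {A} ∪ {C} = {A,C} (union, +1)
CDIPQU@6: {A,G,T} ∩ {A,C} = {A} (intersection, +0)
per-site changes: [3, 3, 4, 4, 2, 4, 3]; total = 23

G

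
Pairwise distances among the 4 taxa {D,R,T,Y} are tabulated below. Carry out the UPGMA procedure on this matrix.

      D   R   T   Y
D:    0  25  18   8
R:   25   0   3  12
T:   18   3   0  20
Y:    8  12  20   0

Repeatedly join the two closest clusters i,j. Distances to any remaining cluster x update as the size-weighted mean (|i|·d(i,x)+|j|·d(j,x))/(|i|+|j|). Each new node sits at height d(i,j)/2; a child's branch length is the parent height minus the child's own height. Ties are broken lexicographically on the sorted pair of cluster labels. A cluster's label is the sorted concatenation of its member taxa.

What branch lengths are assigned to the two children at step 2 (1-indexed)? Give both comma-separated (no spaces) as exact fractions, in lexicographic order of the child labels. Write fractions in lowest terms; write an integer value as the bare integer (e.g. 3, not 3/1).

iteration 1: select R,T (d=3); attach at lengths (3/2, 3/2); label the merged cluster RT
  updated: d(D,RT)=43/2, d(RT,Y)=16
iteration 2: select D,Y (d=8); attach at lengths (4, 4); label the merged cluster DY
  updated: d(DY,RT)=75/4
iteration 3: select DY,RT (d=75/4); attach at lengths (43/8, 63/8); label the merged cluster DRTY
final tree: ((D:4,Y:4):43/8,(R:3/2,T:3/2):63/8)
total length: 97/4

4,4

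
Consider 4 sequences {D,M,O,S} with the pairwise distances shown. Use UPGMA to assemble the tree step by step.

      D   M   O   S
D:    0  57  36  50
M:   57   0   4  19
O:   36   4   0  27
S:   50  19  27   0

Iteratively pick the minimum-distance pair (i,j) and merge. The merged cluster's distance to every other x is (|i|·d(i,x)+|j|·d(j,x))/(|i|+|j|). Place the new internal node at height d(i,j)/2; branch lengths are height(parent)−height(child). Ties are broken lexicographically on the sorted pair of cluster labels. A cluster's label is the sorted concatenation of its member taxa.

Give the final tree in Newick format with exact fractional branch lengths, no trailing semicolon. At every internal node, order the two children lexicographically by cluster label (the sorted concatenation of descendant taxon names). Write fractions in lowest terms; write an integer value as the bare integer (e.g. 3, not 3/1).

(D:143/6,((M:2,O:2):19/2,S:23/2):37/3)

iteration 1: select M,O (d=4); attach at lengths (2, 2); label the merged cluster MO
  updated: d(D,MO)=93/2, d(MO,S)=23
iteration 2: select MO,S (d=23); attach at lengths (19/2, 23/2); label the merged cluster MOS
  updated: d(D,MOS)=143/3
iteration 3: select D,MOS (d=143/3); attach at lengths (143/6, 37/3); label the merged cluster DMOS
final tree: (D:143/6,((M:2,O:2):19/2,S:23/2):37/3)
total length: 367/6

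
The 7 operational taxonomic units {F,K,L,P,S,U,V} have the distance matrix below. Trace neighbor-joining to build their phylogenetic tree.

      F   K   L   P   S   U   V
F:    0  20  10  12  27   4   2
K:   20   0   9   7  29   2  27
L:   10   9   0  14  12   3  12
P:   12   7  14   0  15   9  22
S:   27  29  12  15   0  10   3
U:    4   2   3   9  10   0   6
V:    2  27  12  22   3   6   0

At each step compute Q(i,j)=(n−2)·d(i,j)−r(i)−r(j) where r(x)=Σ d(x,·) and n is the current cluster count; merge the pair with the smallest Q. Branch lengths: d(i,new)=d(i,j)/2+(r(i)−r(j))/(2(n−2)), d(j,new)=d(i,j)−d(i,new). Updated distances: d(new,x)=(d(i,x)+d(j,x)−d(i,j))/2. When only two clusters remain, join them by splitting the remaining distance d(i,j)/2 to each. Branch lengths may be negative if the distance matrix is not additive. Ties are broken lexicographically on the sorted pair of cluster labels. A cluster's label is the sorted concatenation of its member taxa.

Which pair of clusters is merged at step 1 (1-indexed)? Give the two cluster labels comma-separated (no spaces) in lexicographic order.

S,V

step 1: merge (S,V) at d=3, Q=-153; branch lengths S→39/10, V→-9/10; new cluster SV
  updated: d(F,SV)=13, d(K,SV)=53/2, d(L,SV)=21/2, d(P,SV)=17, d(SV,U)=13/2
step 2: merge (K,P) at d=7, Q=-191/2; branch lengths K→67/16, P→45/16; new cluster KP
  updated: d(F,KP)=25/2, d(KP,L)=8, d(KP,SV)=73/4, d(KP,U)=2
step 3: merge (KP,U) at d=2, Q=-201/4; branch lengths KP→125/24, U→-77/24; new cluster KPU
  updated: d(F,KPU)=29/4, d(KPU,L)=9/2, d(KPU,SV)=91/8
step 4: merge (F,SV) at d=13, Q=-313/8; branch lengths F→171/32, SV→245/32; new cluster FSV
  updated: d(FSV,KPU)=45/16, d(FSV,L)=15/4
step 5: merge (FSV,KPU) at d=45/16, Q=-177/16; branch lengths FSV→33/32, KPU→57/32; new cluster FKPSUV
  updated: d(FKPSUV,L)=87/32
step 6: merge (FKPSUV,L) at d=87/32; branch lengths FKPSUV→87/64, L→87/64; new cluster FKLPSUV
final tree: (((F:171/32,(S:39/10,V:-9/10):245/32):33/32,((K:67/16,P:45/16):125/24,U:-77/24):57/32):87/64,L:87/64)
total length: 977/32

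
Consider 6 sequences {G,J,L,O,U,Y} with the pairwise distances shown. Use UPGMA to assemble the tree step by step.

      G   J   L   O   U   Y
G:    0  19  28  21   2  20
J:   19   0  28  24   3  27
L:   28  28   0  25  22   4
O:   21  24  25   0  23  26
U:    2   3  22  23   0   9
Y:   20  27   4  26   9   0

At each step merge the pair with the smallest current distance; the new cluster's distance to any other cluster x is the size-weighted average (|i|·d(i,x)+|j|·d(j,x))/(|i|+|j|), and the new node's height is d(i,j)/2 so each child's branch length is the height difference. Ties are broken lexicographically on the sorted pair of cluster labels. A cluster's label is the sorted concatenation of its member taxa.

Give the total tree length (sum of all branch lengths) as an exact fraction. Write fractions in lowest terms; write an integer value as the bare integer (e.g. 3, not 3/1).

652/15

1. join G+U (d=2) ⇒ GU; edges |G|=1, |U|=1
  updated: d(GU,J)=11, d(GU,L)=25, d(GU,O)=22, d(GU,Y)=29/2
2. join L+Y (d=4) ⇒ LY; edges |L|=2, |Y|=2
  updated: d(GU,LY)=79/4, d(J,LY)=55/2, d(LY,O)=51/2
3. join GU+J (d=11) ⇒ GJU; edges |GU|=9/2, |J|=11/2
  updated: d(GJU,LY)=67/3, d(GJU,O)=68/3
4. join GJU+LY (d=67/3) ⇒ GJLUY; edges |GJU|=17/3, |LY|=55/6
  updated: d(GJLUY,O)=119/5
5. join GJLUY+O (d=119/5) ⇒ GJLOUY; edges |GJLUY|=11/15, |O|=119/10
final tree: ((((G:1,U:1):9/2,J:11/2):17/3,(L:2,Y:2):55/6):11/15,O:119/10)
total length: 652/15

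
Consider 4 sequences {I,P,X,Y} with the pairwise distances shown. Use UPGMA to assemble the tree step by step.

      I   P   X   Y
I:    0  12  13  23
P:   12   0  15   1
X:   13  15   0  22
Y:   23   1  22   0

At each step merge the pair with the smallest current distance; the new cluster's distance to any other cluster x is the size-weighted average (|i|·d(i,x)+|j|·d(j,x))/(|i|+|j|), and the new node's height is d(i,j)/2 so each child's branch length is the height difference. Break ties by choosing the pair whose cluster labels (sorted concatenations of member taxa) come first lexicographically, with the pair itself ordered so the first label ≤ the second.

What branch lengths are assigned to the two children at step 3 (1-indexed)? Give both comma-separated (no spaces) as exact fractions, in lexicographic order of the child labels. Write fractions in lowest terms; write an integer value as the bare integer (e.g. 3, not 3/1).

step 1: merge (P,Y) at d=1; branch lengths P→1/2, Y→1/2; new cluster PY
  updated: d(I,PY)=35/2, d(PY,X)=37/2
step 2: merge (I,X) at d=13; branch lengths I→13/2, X→13/2; new cluster IX
  updated: d(IX,PY)=18
step 3: merge (IX,PY) at d=18; branch lengths IX→5/2, PY→17/2; new cluster IPXY
final tree: ((I:13/2,X:13/2):5/2,(P:1/2,Y:1/2):17/2)
total length: 25

5/2,17/2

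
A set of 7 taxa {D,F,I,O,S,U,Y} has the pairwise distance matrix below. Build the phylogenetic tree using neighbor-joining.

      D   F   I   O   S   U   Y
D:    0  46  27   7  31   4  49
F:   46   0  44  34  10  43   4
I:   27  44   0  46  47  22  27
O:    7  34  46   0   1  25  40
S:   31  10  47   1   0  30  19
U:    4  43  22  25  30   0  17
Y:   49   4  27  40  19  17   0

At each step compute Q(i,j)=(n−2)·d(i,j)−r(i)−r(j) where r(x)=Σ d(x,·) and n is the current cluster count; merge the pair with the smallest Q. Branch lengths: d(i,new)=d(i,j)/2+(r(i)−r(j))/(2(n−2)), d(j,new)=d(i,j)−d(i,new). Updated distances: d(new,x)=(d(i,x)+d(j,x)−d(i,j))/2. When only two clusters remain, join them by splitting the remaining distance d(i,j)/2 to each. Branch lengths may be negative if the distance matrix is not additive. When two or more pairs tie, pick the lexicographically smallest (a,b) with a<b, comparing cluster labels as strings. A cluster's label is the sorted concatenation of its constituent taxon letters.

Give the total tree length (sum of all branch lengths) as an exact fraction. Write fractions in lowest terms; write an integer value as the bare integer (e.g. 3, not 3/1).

step 1: merge (F,Y) at d=4, Q=-317; branch lengths F→9/2, Y→-1/2; new cluster FY
  updated: d(D,FY)=91/2, d(FY,I)=67/2, d(FY,O)=35, d(FY,S)=25/2, d(FY,U)=28
step 2: merge (O,S) at d=1, Q=-463/2; branch lengths O→-7/16, S→23/16; new cluster OS
  updated: d(D,OS)=37/2, d(FY,OS)=93/4, d(I,OS)=46, d(OS,U)=27
step 3: merge (FY,OS) at d=93/4, Q=-701/4; branch lengths FY→341/24, OS→217/24; new cluster FOSY
  updated: d(D,FOSY)=163/8, d(FOSY,I)=225/8, d(FOSY,U)=127/8
step 4: merge (D,U) at d=4, Q=-341/4; branch lengths D→35/8, U→-3/8; new cluster DU
  updated: d(DU,FOSY)=129/8, d(DU,I)=45/2
step 5: merge (DU,FOSY) at d=129/8, Q=-267/4; branch lengths DU→21/4, FOSY→87/8; new cluster DFOSUY
  updated: d(DFOSUY,I)=69/4
step 6: merge (DFOSUY,I) at d=69/4; branch lengths DFOSUY→69/8, I→69/8; new cluster DFIOSUY
final tree: (((D:35/8,U:-3/8):21/4,((F:9/2,Y:-1/2):341/24,(O:-7/16,S:23/16):217/24):87/8):69/8,I:69/8)
total length: 525/8

525/8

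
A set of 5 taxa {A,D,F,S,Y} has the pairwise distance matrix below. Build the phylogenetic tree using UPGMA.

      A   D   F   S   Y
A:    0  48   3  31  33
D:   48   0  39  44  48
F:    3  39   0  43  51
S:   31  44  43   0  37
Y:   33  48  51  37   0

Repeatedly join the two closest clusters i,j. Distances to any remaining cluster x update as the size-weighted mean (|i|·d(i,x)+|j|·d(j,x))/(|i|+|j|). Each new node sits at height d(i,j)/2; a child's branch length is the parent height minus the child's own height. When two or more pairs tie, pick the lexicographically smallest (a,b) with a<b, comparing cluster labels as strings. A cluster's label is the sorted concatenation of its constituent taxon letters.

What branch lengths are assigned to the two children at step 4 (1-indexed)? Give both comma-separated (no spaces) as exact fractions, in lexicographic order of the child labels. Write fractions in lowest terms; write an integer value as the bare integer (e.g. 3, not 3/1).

iteration 1: select A,F (d=3); attach at lengths (3/2, 3/2); label the merged cluster AF
  updated: d(AF,D)=87/2, d(AF,S)=37, d(AF,Y)=42
iteration 2: select AF,S (d=37); attach at lengths (17, 37/2); label the merged cluster AFS
  updated: d(AFS,D)=131/3, d(AFS,Y)=121/3
iteration 3: select AFS,Y (d=121/3); attach at lengths (5/3, 121/6); label the merged cluster AFSY
  updated: d(AFSY,D)=179/4
iteration 4: select AFSY,D (d=179/4); attach at lengths (53/24, 179/8); label the merged cluster ADFSY
final tree: ((((A:3/2,F:3/2):17,S:37/2):5/3,Y:121/6):53/24,D:179/8)
total length: 1019/12

53/24,179/8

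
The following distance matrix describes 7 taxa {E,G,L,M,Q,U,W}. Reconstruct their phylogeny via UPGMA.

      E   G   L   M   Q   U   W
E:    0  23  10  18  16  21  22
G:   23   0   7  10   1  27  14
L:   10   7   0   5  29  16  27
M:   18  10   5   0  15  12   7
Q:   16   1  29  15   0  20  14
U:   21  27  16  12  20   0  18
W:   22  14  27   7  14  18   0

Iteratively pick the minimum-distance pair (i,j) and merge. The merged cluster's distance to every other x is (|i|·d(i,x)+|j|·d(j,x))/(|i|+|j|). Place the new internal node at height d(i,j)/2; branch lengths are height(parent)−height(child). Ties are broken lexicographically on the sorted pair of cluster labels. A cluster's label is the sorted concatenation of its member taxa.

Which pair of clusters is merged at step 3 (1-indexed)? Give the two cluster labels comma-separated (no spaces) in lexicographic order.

step 1: merge (G,Q) at d=1; branch lengths G→1/2, Q→1/2; new cluster GQ
  updated: d(E,GQ)=39/2, d(GQ,L)=18, d(GQ,M)=25/2, d(GQ,U)=47/2, d(GQ,W)=14
step 2: merge (L,M) at d=5; branch lengths L→5/2, M→5/2; new cluster LM
  updated: d(E,LM)=14, d(GQ,LM)=61/4, d(LM,U)=14, d(LM,W)=17
step 3: merge (E,LM) at d=14; branch lengths E→7, LM→9/2; new cluster ELM
  updated: d(ELM,GQ)=50/3, d(ELM,U)=49/3, d(ELM,W)=56/3
step 4: merge (GQ,W) at d=14; branch lengths GQ→13/2, W→7; new cluster GQW
  updated: d(ELM,GQW)=52/3, d(GQW,U)=65/3
step 5: merge (ELM,U) at d=49/3; branch lengths ELM→7/6, U→49/6; new cluster ELMU
  updated: d(ELMU,GQW)=221/12
step 6: merge (ELMU,GQW) at d=221/12; branch lengths ELMU→25/24, GQW→53/24; new cluster EGLMQUW
final tree: (((E:7,(L:5/2,M:5/2):9/2):7/6,U:49/6):25/24,((G:1/2,Q:1/2):13/2,W:7):53/24)
total length: 523/12

E,LM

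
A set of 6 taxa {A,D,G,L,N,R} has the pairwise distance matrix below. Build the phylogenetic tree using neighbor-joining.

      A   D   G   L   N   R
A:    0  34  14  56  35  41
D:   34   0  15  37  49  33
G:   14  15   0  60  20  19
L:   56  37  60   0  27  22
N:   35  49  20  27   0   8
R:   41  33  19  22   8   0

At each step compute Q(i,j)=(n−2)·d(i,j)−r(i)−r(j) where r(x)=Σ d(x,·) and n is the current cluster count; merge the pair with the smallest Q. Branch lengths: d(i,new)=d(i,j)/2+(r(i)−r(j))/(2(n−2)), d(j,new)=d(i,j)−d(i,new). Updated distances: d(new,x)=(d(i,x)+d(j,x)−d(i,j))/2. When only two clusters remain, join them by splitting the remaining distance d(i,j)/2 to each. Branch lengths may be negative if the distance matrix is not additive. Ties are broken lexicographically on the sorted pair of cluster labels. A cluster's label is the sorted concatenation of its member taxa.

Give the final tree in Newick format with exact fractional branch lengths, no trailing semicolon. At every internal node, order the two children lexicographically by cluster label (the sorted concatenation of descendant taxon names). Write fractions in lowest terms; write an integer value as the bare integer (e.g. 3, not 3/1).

step 1: merge (A,G) at d=14, Q=-252; branch lengths A→27/2, G→1/2; new cluster AG
  updated: d(AG,D)=35/2, d(AG,L)=51, d(AG,N)=41/2, d(AG,R)=23
step 2: merge (AG,D) at d=35/2, Q=-196; branch lengths AG→14/3, D→77/6; new cluster ADG
  updated: d(ADG,L)=141/4, d(ADG,N)=26, d(ADG,R)=77/4
step 3: merge (ADG,L) at d=141/4, Q=-377/4; branch lengths ADG→267/16, L→297/16; new cluster ADGL
  updated: d(ADGL,N)=71/8, d(ADGL,R)=3
step 4: merge (ADGL,N) at d=71/8, Q=-159/8; branch lengths ADGL→31/16, N→111/16; new cluster ADGLN
  updated: d(ADGLN,R)=17/16
step 5: merge (ADGLN,R) at d=17/16; branch lengths ADGLN→17/32, R→17/32; new cluster ADGLNR
final tree: (((((A:27/2,G:1/2):14/3,D:77/6):267/16,L:297/16):31/16,N:111/16):17/32,R:17/32)
total length: 1227/16

(((((A:27/2,G:1/2):14/3,D:77/6):267/16,L:297/16):31/16,N:111/16):17/32,R:17/32)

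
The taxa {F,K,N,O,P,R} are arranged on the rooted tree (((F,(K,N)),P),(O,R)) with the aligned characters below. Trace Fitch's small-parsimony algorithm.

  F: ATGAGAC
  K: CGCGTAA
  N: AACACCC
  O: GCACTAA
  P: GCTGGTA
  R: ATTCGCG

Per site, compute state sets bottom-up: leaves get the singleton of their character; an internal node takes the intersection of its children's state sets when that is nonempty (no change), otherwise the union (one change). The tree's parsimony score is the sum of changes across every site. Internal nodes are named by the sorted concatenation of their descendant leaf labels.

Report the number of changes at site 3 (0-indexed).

3

KN@0: {C} ∪ {A} = {A,C} (union, +1)
FKN@0: {A} ∩ {A,C} = {A} (intersection, +0)
FKNP@0: {A} ∪ {G} = {A,G} (union, +1)
OR@0: {G} ∪ {A} = {A,G} (union, +1)
FKNOPR@0: {A,G} ∩ {A,G} = {A,G} (intersection, +0)
KN@1: {G} ∪ {A} = {A,G} (union, +1)
FKN@1: {T} ∪ {A,G} = {A,G,T} (union, +1)
FKNP@1: {A,G,T} ∪ {C} = {A,C,G,T} (union, +1)
OR@1: {C} ∪ {T} = {C,T} (union, +1)
FKNOPR@1: {A,C,G,T} ∩ {C,T} = {C,T} (intersection, +0)
KN@2: {C} ∩ {C} = {C} (intersection, +0)
FKN@2: {G} ∪ {C} = {C,G} (union, +1)
FKNP@2: {C,G} ∪ {T} = {C,G,T} (union, +1)
OR@2: {A} ∪ {T} = {A,T} (union, +1)
FKNOPR@2: {C,G,T} ∩ {A,T} = {T} (intersection, +0)
KN@3: {G} ∪ {A} = {A,G} (union, +1)
FKN@3: {A} ∩ {A,G} = {A} (intersection, +0)
FKNP@3: {A} ∪ {G} = {A,G} (union, +1)
OR@3: {C} ∩ {C} = {C} (intersection, +0)
FKNOPR@3: {A,G} ∪ {C} = {A,C,G} (union, +1)
KN@4: {T} ∪ {C} = {C,T} (union, +1)
FKN@4: {G} ∪ {C,T} = {C,G,T} (union, +1)
FKNP@4: {C,G,T} ∩ {G} = {G} (intersection, +0)
OR@4: {T} ∪ {G} = {G,T} (union, +1)
FKNOPR@4: {G} ∩ {G,T} = {G} (intersection, +0)
KN@5: {A} ∪ {C} = {A,C} (union, +1)
FKN@5: {A} ∩ {A,C} = {A} (intersection, +0)
FKNP@5: {A} ∪ {T} = {A,T} (union, +1)
OR@5: {A} ∪ {C} = {A,C} (union, +1)
FKNOPR@5: {A,T} ∩ {A,C} = {A} (intersection, +0)
KN@6: {A} ∪ {C} = {A,C} (union, +1)
FKN@6: {C} ∩ {A,C} = {C} (intersection, +0)
FKNP@6: {C} ∪ {A} = {A,C} (union, +1)
OR@6: {A} ∪ {G} = {A,G} (union, +1)
FKNOPR@6: {A,C} ∩ {A,G} = {A} (intersection, +0)
per-site changes: [3, 4, 3, 3, 3, 3, 3]; total = 22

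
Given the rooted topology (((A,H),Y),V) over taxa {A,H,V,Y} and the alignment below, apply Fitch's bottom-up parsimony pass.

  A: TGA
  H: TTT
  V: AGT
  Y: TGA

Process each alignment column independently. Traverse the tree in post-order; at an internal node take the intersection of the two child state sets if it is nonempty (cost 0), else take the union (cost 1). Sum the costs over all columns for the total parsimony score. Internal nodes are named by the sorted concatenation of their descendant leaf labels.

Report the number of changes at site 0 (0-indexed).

AH@0: {T} ∩ {T} = {T} (intersection, +0)
AHY@0: {T} ∩ {T} = {T} (intersection, +0)
AHVY@0: {T} ∪ {A} = {A,T} (union, +1)
AH@1: {G} ∪ {T} = {G,T} (union, +1)
AHY@1: {G,T} ∩ {G} = {G} (intersection, +0)
AHVY@1: {G} ∩ {G} = {G} (intersection, +0)
AH@2: {A} ∪ {T} = {A,T} (union, +1)
AHY@2: {A,T} ∩ {A} = {A} (intersection, +0)
AHVY@2: {A} ∪ {T} = {A,T} (union, +1)
per-site changes: [1, 1, 2]; total = 4

1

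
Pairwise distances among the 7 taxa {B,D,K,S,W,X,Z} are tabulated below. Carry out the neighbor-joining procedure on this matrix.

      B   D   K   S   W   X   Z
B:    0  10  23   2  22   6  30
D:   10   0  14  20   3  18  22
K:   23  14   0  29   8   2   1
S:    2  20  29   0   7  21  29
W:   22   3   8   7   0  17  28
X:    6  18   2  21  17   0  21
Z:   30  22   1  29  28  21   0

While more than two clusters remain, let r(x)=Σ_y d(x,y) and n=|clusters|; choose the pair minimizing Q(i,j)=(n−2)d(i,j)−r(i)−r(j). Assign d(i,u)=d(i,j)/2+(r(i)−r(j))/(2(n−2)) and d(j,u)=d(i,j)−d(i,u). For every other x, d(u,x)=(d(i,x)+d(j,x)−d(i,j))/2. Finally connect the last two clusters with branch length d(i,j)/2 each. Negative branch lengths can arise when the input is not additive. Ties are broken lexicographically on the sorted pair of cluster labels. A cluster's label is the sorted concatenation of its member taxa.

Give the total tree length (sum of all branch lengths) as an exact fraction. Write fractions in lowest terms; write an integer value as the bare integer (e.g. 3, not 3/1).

565/16

1. join K+Z (d=1, Q=-203) ⇒ KZ; edges |K|=-49/10, |Z|=59/10
  updated: d(B,KZ)=26, d(D,KZ)=35/2, d(KZ,S)=57/2, d(KZ,W)=35/2, d(KZ,X)=11
2. join B+S (d=2, Q=-273/2) ⇒ BS; edges |B|=-9/16, |S|=41/16
  updated: d(BS,D)=14, d(BS,KZ)=105/4, d(BS,W)=27/2, d(BS,X)=25/2
3. join KZ+X (d=11, Q=-391/4) ⇒ KXZ; edges |KZ|=187/24, |X|=77/24
  updated: d(BS,KXZ)=111/8, d(D,KXZ)=49/4, d(KXZ,W)=47/4
4. join BS+KXZ (d=111/8, Q=-103/2) ⇒ BKSXZ; edges |BS|=125/16, |KXZ|=97/16
  updated: d(BKSXZ,D)=99/16, d(BKSXZ,W)=91/16
5. join BKSXZ+D (d=99/16, Q=-119/8) ⇒ BDKSXZ; edges |BKSXZ|=71/16, |D|=7/4
  updated: d(BDKSXZ,W)=5/4
6. join BDKSXZ+W (d=5/4) ⇒ BDKSWXZ; edges |BDKSXZ|=5/8, |W|=5/8
final tree: ((((B:-9/16,S:41/16):125/16,((K:-49/10,Z:59/10):187/24,X:77/24):97/16):71/16,D:7/4):5/8,W:5/8)
total length: 565/16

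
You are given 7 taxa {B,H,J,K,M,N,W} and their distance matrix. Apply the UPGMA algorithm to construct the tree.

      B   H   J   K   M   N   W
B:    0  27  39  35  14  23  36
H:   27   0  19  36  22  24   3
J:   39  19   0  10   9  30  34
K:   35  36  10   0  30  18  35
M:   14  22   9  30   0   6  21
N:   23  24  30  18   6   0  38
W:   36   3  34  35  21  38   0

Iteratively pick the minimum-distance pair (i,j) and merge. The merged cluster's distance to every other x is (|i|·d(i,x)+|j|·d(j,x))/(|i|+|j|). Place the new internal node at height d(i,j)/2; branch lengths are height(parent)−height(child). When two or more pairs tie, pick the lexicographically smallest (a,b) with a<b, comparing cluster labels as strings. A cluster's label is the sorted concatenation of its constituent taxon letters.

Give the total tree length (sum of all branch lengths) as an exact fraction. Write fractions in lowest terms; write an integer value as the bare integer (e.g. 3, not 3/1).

step 1: merge (H,W) at d=3; branch lengths H→3/2, W→3/2; new cluster HW
  updated: d(B,HW)=63/2, d(HW,J)=53/2, d(HW,K)=71/2, d(HW,M)=43/2, d(HW,N)=31
step 2: merge (M,N) at d=6; branch lengths M→3, N→3; new cluster MN
  updated: d(B,MN)=37/2, d(HW,MN)=105/4, d(J,MN)=39/2, d(K,MN)=24
step 3: merge (J,K) at d=10; branch lengths J→5, K→5; new cluster JK
  updated: d(B,JK)=37, d(HW,JK)=31, d(JK,MN)=87/4
step 4: merge (B,MN) at d=37/2; branch lengths B→37/4, MN→25/4; new cluster BMN
  updated: d(BMN,HW)=28, d(BMN,JK)=161/6
step 5: merge (BMN,JK) at d=161/6; branch lengths BMN→25/6, JK→101/12; new cluster BJKMN
  updated: d(BJKMN,HW)=146/5
step 6: merge (BJKMN,HW) at d=146/5; branch lengths BJKMN→71/60, HW→131/10; new cluster BHJKMNW
final tree: (((B:37/4,(M:3,N:3):25/4):25/6,(J:5,K:5):101/12):71/60,(H:3/2,W:3/2):131/10)
total length: 1841/30

1841/30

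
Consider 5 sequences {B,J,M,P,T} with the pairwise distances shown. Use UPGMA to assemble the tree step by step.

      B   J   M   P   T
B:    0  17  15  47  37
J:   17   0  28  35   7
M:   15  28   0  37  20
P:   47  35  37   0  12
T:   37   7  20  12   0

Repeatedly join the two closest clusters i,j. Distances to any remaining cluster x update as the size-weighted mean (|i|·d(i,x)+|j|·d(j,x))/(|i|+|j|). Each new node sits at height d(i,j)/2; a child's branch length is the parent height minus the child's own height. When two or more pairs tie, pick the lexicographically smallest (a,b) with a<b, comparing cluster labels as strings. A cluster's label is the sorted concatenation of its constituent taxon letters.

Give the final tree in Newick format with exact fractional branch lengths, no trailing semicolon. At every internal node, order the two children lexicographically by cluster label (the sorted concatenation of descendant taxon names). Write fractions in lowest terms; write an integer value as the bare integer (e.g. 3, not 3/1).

step 1: merge (J,T) at d=7; branch lengths J→7/2, T→7/2; new cluster JT
  updated: d(B,JT)=27, d(JT,M)=24, d(JT,P)=47/2
step 2: merge (B,M) at d=15; branch lengths B→15/2, M→15/2; new cluster BM
  updated: d(BM,JT)=51/2, d(BM,P)=42
step 3: merge (JT,P) at d=47/2; branch lengths JT→33/4, P→47/4; new cluster JPT
  updated: d(BM,JPT)=31
step 4: merge (BM,JPT) at d=31; branch lengths BM→8, JPT→15/4; new cluster BJMPT
final tree: ((B:15/2,M:15/2):8,((J:7/2,T:7/2):33/4,P:47/4):15/4)
total length: 215/4

((B:15/2,M:15/2):8,((J:7/2,T:7/2):33/4,P:47/4):15/4)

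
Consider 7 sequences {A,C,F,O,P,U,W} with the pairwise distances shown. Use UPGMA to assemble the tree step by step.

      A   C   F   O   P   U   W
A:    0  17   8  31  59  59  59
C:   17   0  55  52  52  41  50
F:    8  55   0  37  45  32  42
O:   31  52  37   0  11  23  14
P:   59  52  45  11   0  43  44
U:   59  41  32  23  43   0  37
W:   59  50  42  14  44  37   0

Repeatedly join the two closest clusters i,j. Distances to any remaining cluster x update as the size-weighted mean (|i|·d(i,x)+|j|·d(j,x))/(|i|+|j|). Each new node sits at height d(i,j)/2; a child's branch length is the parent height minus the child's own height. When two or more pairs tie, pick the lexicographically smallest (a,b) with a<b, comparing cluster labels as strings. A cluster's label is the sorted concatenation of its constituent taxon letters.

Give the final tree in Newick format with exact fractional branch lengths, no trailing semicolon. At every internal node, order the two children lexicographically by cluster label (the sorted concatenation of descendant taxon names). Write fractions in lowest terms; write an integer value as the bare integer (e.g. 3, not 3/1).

(((A:4,F:4):14,C:18):127/24,(((O:11/2,P:11/2):9,W:29/2):8/3,U:103/6):49/8)

step 1: merge (A,F) at d=8; branch lengths A→4, F→4; new cluster AF
  updated: d(AF,C)=36, d(AF,O)=34, d(AF,P)=52, d(AF,U)=91/2, d(AF,W)=101/2
step 2: merge (O,P) at d=11; branch lengths O→11/2, P→11/2; new cluster OP
  updated: d(AF,OP)=43, d(C,OP)=52, d(OP,U)=33, d(OP,W)=29
step 3: merge (OP,W) at d=29; branch lengths OP→9, W→29/2; new cluster OPW
  updated: d(AF,OPW)=91/2, d(C,OPW)=154/3, d(OPW,U)=103/3
step 4: merge (OPW,U) at d=103/3; branch lengths OPW→8/3, U→103/6; new cluster OPUW
  updated: d(AF,OPUW)=91/2, d(C,OPUW)=195/4
step 5: merge (AF,C) at d=36; branch lengths AF→14, C→18; new cluster ACF
  updated: d(ACF,OPUW)=559/12
step 6: merge (ACF,OPUW) at d=559/12; branch lengths ACF→127/24, OPUW→49/8; new cluster ACFOPUW
final tree: (((A:4,F:4):14,C:18):127/24,(((O:11/2,P:11/2):9,W:29/2):8/3,U:103/6):49/8)
total length: 423/4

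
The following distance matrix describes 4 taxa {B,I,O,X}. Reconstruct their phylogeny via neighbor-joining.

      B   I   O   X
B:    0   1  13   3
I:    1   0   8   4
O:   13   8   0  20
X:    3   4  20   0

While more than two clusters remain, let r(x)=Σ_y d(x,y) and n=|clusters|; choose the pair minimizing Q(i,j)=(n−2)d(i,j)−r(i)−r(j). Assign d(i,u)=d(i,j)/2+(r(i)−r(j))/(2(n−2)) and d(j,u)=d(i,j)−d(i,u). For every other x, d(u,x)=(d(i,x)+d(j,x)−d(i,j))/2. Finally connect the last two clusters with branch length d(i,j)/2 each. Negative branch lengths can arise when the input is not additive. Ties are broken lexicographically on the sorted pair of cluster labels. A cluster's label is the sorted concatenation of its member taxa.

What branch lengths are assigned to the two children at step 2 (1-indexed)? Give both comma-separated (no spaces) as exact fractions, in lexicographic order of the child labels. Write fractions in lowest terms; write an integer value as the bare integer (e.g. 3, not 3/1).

step 1: merge (B,X) at d=3, Q=-38; branch lengths B→-1, X→4; new cluster BX
  updated: d(BX,I)=1, d(BX,O)=15
step 2: merge (BX,I) at d=1, Q=-24; branch lengths BX→4, I→-3; new cluster BIX
  updated: d(BIX,O)=11
step 3: merge (BIX,O) at d=11; branch lengths BIX→11/2, O→11/2; new cluster BIOX
final tree: (((B:-1,X:4):4,I:-3):11/2,O:11/2)
total length: 15

4,-3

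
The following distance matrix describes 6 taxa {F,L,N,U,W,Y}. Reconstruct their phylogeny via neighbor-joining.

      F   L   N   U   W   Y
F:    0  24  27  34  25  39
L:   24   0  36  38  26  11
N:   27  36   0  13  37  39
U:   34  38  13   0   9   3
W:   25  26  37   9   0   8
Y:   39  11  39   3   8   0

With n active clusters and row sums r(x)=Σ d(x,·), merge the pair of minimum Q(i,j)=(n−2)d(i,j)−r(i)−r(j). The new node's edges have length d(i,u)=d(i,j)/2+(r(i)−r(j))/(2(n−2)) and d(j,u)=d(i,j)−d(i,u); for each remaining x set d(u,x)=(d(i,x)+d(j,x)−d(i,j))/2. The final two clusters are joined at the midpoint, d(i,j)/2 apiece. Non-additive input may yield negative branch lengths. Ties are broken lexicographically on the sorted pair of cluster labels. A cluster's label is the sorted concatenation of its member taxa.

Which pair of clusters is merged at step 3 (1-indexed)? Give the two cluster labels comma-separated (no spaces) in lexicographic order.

FL,NU

iteration 1: select N,U (d=13, Q=-197); attach at lengths (107/8, -3/8); label the merged cluster NU
  updated: d(F,NU)=24, d(L,NU)=61/2, d(NU,W)=33/2, d(NU,Y)=29/2
iteration 2: select F,L (d=24, Q=-263/2); attach at lengths (185/12, 103/12); label the merged cluster FL
  updated: d(FL,NU)=61/4, d(FL,W)=27/2, d(FL,Y)=13
iteration 3: select FL,NU (d=61/4, Q=-115/2); attach at lengths (13/2, 35/4); label the merged cluster FLNU
  updated: d(FLNU,W)=59/8, d(FLNU,Y)=49/8
iteration 4: select FLNU,W (d=59/8, Q=-43/2); attach at lengths (11/4, 37/8); label the merged cluster FLNUW
  updated: d(FLNUW,Y)=27/8
iteration 5: select FLNUW,Y (d=27/8); attach at lengths (27/16, 27/16); label the merged cluster FLNUWY
final tree: ((((F:185/12,L:103/12):13/2,(N:107/8,U:-3/8):35/4):11/4,W:37/8):27/16,Y:27/16)
total length: 63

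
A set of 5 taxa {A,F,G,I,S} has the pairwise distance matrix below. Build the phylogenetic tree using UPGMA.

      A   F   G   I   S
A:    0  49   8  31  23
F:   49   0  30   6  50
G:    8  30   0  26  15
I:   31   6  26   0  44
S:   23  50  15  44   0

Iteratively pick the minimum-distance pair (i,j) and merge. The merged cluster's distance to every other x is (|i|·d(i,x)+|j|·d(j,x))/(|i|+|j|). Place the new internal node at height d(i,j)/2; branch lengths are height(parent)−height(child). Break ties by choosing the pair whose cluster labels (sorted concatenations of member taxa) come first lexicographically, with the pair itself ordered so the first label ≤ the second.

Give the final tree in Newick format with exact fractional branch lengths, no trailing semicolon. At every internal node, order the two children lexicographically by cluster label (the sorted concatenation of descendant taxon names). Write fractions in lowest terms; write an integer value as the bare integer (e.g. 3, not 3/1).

iteration 1: select F,I (d=6); attach at lengths (3, 3); label the merged cluster FI
  updated: d(A,FI)=40, d(FI,G)=28, d(FI,S)=47
iteration 2: select A,G (d=8); attach at lengths (4, 4); label the merged cluster AG
  updated: d(AG,FI)=34, d(AG,S)=19
iteration 3: select AG,S (d=19); attach at lengths (11/2, 19/2); label the merged cluster AGS
  updated: d(AGS,FI)=115/3
iteration 4: select AGS,FI (d=115/3); attach at lengths (29/3, 97/6); label the merged cluster AFGIS
final tree: (((A:4,G:4):11/2,S:19/2):29/3,(F:3,I:3):97/6)
total length: 329/6

(((A:4,G:4):11/2,S:19/2):29/3,(F:3,I:3):97/6)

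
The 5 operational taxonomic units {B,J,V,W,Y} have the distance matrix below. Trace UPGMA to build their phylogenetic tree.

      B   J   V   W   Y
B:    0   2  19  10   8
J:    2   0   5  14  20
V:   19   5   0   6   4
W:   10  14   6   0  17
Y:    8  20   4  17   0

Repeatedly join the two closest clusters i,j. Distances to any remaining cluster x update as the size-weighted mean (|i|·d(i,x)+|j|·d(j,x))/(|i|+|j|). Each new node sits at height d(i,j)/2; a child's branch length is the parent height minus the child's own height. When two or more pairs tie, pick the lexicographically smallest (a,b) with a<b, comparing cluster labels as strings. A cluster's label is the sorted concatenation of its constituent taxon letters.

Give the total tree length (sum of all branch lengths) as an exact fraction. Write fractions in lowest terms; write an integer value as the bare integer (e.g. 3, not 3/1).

257/12

step 1: merge (B,J) at d=2; branch lengths B→1, J→1; new cluster BJ
  updated: d(BJ,V)=12, d(BJ,W)=12, d(BJ,Y)=14
step 2: merge (V,Y) at d=4; branch lengths V→2, Y→2; new cluster VY
  updated: d(BJ,VY)=13, d(VY,W)=23/2
step 3: merge (VY,W) at d=23/2; branch lengths VY→15/4, W→23/4; new cluster VWY
  updated: d(BJ,VWY)=38/3
step 4: merge (BJ,VWY) at d=38/3; branch lengths BJ→16/3, VWY→7/12; new cluster BJVWY
final tree: ((B:1,J:1):16/3,((V:2,Y:2):15/4,W:23/4):7/12)
total length: 257/12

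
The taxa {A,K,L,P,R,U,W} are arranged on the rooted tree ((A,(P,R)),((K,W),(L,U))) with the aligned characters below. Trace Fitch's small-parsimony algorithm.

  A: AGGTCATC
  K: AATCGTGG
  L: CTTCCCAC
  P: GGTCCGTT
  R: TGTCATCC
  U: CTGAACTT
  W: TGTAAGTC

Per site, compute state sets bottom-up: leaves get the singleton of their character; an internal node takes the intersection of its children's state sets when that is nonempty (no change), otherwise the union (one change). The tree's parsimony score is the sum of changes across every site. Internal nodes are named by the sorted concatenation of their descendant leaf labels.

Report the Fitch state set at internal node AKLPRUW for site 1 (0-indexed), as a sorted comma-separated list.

G

[col 0] PR: children P:{G}, R:{T} ∪→ {G,T}; cost 1
[col 0] APR: children A:{A}, PR:{G,T} ∪→ {A,G,T}; cost 1
[col 0] KW: children K:{A}, W:{T} ∪→ {A,T}; cost 1
[col 0] LU: children L:{C}, U:{C} ∩→ {C}; cost 0
[col 0] KLUW: children KW:{A,T}, LU:{C} ∪→ {A,C,T}; cost 1
[col 0] AKLPRUW: children APR:{A,G,T}, KLUW:{A,C,T} ∩→ {A,T}; cost 0
[col 1] PR: children P:{G}, R:{G} ∩→ {G}; cost 0
[col 1] APR: children A:{G}, PR:{G} ∩→ {G}; cost 0
[col 1] KW: children K:{A}, W:{G} ∪→ {A,G}; cost 1
[col 1] LU: children L:{T}, U:{T} ∩→ {T}; cost 0
[col 1] KLUW: children KW:{A,G}, LU:{T} ∪→ {A,G,T}; cost 1
[col 1] AKLPRUW: children APR:{G}, KLUW:{A,G,T} ∩→ {G}; cost 0
[col 2] PR: children P:{T}, R:{T} ∩→ {T}; cost 0
[col 2] APR: children A:{G}, PR:{T} ∪→ {G,T}; cost 1
[col 2] KW: children K:{T}, W:{T} ∩→ {T}; cost 0
[col 2] LU: children L:{T}, U:{G} ∪→ {G,T}; cost 1
[col 2] KLUW: children KW:{T}, LU:{G,T} ∩→ {T}; cost 0
[col 2] AKLPRUW: children APR:{G,T}, KLUW:{T} ∩→ {T}; cost 0
[col 3] PR: children P:{C}, R:{C} ∩→ {C}; cost 0
[col 3] APR: children A:{T}, PR:{C} ∪→ {C,T}; cost 1
[col 3] KW: children K:{C}, W:{A} ∪→ {A,C}; cost 1
[col 3] LU: children L:{C}, U:{A} ∪→ {A,C}; cost 1
[col 3] KLUW: children KW:{A,C}, LU:{A,C} ∩→ {A,C}; cost 0
[col 3] AKLPRUW: children APR:{C,T}, KLUW:{A,C} ∩→ {C}; cost 0
[col 4] PR: children P:{C}, R:{A} ∪→ {A,C}; cost 1
[col 4] APR: children A:{C}, PR:{A,C} ∩→ {C}; cost 0
[col 4] KW: children K:{G}, W:{A} ∪→ {A,G}; cost 1
[col 4] LU: children L:{C}, U:{A} ∪→ {A,C}; cost 1
[col 4] KLUW: children KW:{A,G}, LU:{A,C} ∩→ {A}; cost 0
[col 4] AKLPRUW: children APR:{C}, KLUW:{A} ∪→ {A,C}; cost 1
[col 5] PR: children P:{G}, R:{T} ∪→ {G,T}; cost 1
[col 5] APR: children A:{A}, PR:{G,T} ∪→ {A,G,T}; cost 1
[col 5] KW: children K:{T}, W:{G} ∪→ {G,T}; cost 1
[col 5] LU: children L:{C}, U:{C} ∩→ {C}; cost 0
[col 5] KLUW: children KW:{G,T}, LU:{C} ∪→ {C,G,T}; cost 1
[col 5] AKLPRUW: children APR:{A,G,T}, KLUW:{C,G,T} ∩→ {G,T}; cost 0
[col 6] PR: children P:{T}, R:{C} ∪→ {C,T}; cost 1
[col 6] APR: children A:{T}, PR:{C,T} ∩→ {T}; cost 0
[col 6] KW: children K:{G}, W:{T} ∪→ {G,T}; cost 1
[col 6] LU: children L:{A}, U:{T} ∪→ {A,T}; cost 1
[col 6] KLUW: children KW:{G,T}, LU:{A,T} ∩→ {T}; cost 0
[col 6] AKLPRUW: children APR:{T}, KLUW:{T} ∩→ {T}; cost 0
[col 7] PR: children P:{T}, R:{C} ∪→ {C,T}; cost 1
[col 7] APR: children A:{C}, PR:{C,T} ∩→ {C}; cost 0
[col 7] KW: children K:{G}, W:{C} ∪→ {C,G}; cost 1
[col 7] LU: children L:{C}, U:{T} ∪→ {C,T}; cost 1
[col 7] KLUW: children KW:{C,G}, LU:{C,T} ∩→ {C}; cost 0
[col 7] AKLPRUW: children APR:{C}, KLUW:{C} ∩→ {C}; cost 0
per-site changes: [4, 2, 2, 3, 4, 4, 3, 3]; total = 25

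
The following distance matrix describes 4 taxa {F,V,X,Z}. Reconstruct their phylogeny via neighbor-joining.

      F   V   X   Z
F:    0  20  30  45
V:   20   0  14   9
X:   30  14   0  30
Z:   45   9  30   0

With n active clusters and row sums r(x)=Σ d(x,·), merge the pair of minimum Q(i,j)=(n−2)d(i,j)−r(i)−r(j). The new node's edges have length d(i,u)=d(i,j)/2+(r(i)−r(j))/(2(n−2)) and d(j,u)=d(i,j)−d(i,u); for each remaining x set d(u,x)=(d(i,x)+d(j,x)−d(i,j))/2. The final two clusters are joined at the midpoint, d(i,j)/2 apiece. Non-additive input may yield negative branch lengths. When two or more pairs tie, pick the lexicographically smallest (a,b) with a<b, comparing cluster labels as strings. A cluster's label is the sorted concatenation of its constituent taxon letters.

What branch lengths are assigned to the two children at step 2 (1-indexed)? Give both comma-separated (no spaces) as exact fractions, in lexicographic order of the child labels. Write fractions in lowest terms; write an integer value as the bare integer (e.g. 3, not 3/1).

31/4,-23/4

1. join F+X (d=30, Q=-109) ⇒ FX; edges |F|=81/4, |X|=39/4
  updated: d(FX,V)=2, d(FX,Z)=45/2
2. join FX+V (d=2, Q=-67/2) ⇒ FVX; edges |FX|=31/4, |V|=-23/4
  updated: d(FVX,Z)=59/4
3. join FVX+Z (d=59/4) ⇒ FVXZ; edges |FVX|=59/8, |Z|=59/8
final tree: (((F:81/4,X:39/4):31/4,V:-23/4):59/8,Z:59/8)
total length: 187/4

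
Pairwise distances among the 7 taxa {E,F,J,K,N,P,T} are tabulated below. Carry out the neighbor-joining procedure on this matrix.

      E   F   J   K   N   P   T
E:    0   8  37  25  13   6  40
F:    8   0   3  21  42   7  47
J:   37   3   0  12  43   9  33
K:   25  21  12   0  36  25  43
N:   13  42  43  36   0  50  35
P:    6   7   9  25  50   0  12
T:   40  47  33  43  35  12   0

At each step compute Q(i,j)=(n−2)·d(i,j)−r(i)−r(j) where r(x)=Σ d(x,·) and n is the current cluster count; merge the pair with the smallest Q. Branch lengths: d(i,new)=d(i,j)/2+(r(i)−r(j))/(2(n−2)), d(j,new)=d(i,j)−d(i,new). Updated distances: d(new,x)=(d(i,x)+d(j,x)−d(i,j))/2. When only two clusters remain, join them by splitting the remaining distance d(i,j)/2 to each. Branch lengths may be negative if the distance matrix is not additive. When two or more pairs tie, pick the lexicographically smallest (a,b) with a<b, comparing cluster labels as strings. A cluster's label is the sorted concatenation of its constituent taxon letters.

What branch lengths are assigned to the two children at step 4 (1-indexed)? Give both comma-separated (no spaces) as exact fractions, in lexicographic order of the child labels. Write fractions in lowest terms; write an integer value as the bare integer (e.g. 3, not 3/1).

45/8,41/4

step 1: merge (E,N) at d=13, Q=-283; branch lengths E→-5/2, N→31/2; new cluster EN
  updated: d(EN,F)=37/2, d(EN,J)=67/2, d(EN,K)=24, d(EN,P)=43/2, d(EN,T)=31
step 2: merge (P,T) at d=12, Q=-385/2; branch lengths P→-87/16, T→279/16; new cluster PT
  updated: d(EN,PT)=81/4, d(F,PT)=21, d(J,PT)=15, d(K,PT)=28
step 3: merge (EN,PT) at d=81/4, Q=-479/4; branch lengths EN→97/8, PT→65/8; new cluster ENPT
  updated: d(ENPT,F)=77/8, d(ENPT,J)=113/8, d(ENPT,K)=127/8
step 4: merge (ENPT,K) at d=127/8, Q=-227/4; branch lengths ENPT→45/8, K→41/4; new cluster EKNPT
  updated: d(EKNPT,F)=59/8, d(EKNPT,J)=41/8
step 5: merge (EKNPT,F) at d=59/8, Q=-31/2; branch lengths EKNPT→19/4, F→21/8; new cluster EFKNPT
  updated: d(EFKNPT,J)=3/8
step 6: merge (EFKNPT,J) at d=3/8; branch lengths EFKNPT→3/16, J→3/16; new cluster EFJKNPT
final tree: (((((E:-5/2,N:31/2):97/8,(P:-87/16,T:279/16):65/8):45/8,K:41/4):19/4,F:21/8):3/16,J:3/16)
total length: 551/8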